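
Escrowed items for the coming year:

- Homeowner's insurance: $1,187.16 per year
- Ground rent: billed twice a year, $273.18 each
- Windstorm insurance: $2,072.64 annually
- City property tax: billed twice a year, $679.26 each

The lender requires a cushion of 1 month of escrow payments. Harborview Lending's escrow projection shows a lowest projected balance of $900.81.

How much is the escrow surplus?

Homeowner's insurance: $1,187.16
Ground rent: $273.18 × 2 = $546.36
Windstorm insurance: $2,072.64
City property tax: $679.26 × 2 = $1,358.52
Combined annual = $5,164.68
Monthly escrow = $5,164.68 ÷ 12 = $430.39
Cushion = 1 × $430.39 = $430.39
Excess over cushion: $900.81 − $430.39 = $470.42

$470.42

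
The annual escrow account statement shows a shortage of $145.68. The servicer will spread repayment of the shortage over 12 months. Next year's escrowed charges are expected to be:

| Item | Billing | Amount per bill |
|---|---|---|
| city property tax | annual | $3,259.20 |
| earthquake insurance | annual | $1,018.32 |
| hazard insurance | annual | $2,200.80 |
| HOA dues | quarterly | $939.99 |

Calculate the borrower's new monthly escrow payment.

City property tax: $3,259.20 per year
Earthquake insurance: $1,018.32 per year
Hazard insurance: $2,200.80 per year
HOA dues: $939.99 × 4 = $3,759.96 per year
Total per year = $10,238.28
Per month = $10,238.28 ÷ 12 = $853.19
Monthly shortage recovery: $145.68 ÷ 12 = $12.14
New monthly escrow = $853.19 + $12.14 = $865.33

$865.33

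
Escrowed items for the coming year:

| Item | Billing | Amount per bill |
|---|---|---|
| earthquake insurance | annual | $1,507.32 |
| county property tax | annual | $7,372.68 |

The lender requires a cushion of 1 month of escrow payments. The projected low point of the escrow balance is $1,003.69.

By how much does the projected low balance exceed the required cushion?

$263.69

Earthquake insurance — $1,507.32 per year
County property tax — $7,372.68 per year
Yearly total = $8,880.00
Monthly escrow = $8,880.00 ÷ 12 = $740.00
Required cushion = 1 × $740.00 = $740.00
Excess over cushion: $1,003.69 − $740.00 = $263.69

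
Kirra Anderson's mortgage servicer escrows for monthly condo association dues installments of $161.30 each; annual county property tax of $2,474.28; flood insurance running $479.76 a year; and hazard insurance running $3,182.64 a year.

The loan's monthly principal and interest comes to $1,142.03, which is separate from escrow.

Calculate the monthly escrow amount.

Condo association dues — $161.30 × 12 = $1,935.60
County property tax — $2,474.28
Flood insurance — $479.76
Hazard insurance — $3,182.64
Total per year = $8,072.28
Per month = $8,072.28 ÷ 12 = $672.69

$672.69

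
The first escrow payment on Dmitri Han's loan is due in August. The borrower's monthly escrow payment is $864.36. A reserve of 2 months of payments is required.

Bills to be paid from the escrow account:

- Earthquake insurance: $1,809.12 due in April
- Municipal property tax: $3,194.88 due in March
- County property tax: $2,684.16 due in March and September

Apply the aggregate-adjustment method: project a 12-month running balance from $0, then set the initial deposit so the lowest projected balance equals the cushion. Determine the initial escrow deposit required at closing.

$4,321.80

Cushion = 2 × $864.36 = $1,728.72
Trial balance (start $0, +$864.36 each month, − disbursements):
  Aug: +$864.36 → $864.36
  Sep: +$864.36 − $2,684.16 → -$955.44
  Oct: +$864.36 → -$91.08
  Nov: +$864.36 → $773.28
  Dec: +$864.36 → $1,637.64
  Jan: +$864.36 → $2,502.00
  Feb: +$864.36 → $3,366.36
  Mar: +$864.36 − $5,879.04 → -$1,648.32
  Apr: +$864.36 − $1,809.12 → -$2,593.08
  May: +$864.36 → -$1,728.72
  Jun: +$864.36 → -$864.36
  Jul: +$864.36 → $0.00
Lowest trial balance = -$2,593.08 (Apr)
Initial deposit = cushion − low point = $1,728.72 − (-$2,593.08) = $4,321.80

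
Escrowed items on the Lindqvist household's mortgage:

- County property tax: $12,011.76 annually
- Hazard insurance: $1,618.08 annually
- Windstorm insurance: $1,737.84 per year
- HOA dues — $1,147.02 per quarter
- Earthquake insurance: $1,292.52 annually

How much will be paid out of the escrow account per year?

County property tax = $12,011.76/yr
Hazard insurance = $1,618.08/yr
Windstorm insurance = $1,737.84/yr
HOA dues = $1,147.02 × 4 = $4,588.08/yr
Earthquake insurance = $1,292.52/yr
Total per year = $12,011.76 + $1,618.08 + $1,737.84 + $4,588.08 + $1,292.52 = $21,248.28

$21,248.28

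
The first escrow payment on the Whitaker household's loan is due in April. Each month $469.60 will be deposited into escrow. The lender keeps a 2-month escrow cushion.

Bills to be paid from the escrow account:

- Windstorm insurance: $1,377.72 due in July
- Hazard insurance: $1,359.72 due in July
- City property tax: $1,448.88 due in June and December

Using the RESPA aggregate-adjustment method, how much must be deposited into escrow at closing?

$3,247.12

Cushion = 2 × $469.60 = $939.20
Trial balance (start $0, +$469.60 each month, − disbursements):
  Apr: +$469.60 → $469.60
  May: +$469.60 → $939.20
  Jun: +$469.60 − $1,448.88 → -$40.08
  Jul: +$469.60 − $2,737.44 → -$2,307.92
  Aug: +$469.60 → -$1,838.32
  Sep: +$469.60 → -$1,368.72
  Oct: +$469.60 → -$899.12
  Nov: +$469.60 → -$429.52
  Dec: +$469.60 − $1,448.88 → -$1,408.80
  Jan: +$469.60 → -$939.20
  Feb: +$469.60 → -$469.60
  Mar: +$469.60 → $0.00
Lowest trial balance = -$2,307.92 (Jul)
Initial deposit = cushion − low point = $939.20 − (-$2,307.92) = $3,247.12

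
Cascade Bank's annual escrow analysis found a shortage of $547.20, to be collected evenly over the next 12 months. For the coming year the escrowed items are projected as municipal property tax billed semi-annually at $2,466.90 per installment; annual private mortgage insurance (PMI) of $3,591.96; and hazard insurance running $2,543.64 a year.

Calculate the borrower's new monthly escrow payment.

$968.05

Municipal property tax: $2,466.90 × 2 = $4,933.80 per year
Private mortgage insurance (PMI): $3,591.96 per year
Hazard insurance: $2,543.64 per year
Total annual escrow = $4,933.80 + $3,591.96 + $2,543.64 = $11,069.40
Monthly = $11,069.40 ÷ 12 = $922.45
Shortage spread = $547.20 ÷ 12 = $45.60/mo
New monthly escrow = $922.45 + $45.60 = $968.05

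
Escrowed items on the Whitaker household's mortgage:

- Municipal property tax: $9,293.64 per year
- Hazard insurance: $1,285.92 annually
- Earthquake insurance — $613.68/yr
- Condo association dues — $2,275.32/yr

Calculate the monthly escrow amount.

Municipal property tax: $9,293.64/yr
Hazard insurance: $1,285.92/yr
Earthquake insurance: $613.68/yr
Condo association dues: $2,275.32/yr
Yearly total = $13,468.56
Monthly escrow = $13,468.56 ÷ 12 = $1,122.38

$1,122.38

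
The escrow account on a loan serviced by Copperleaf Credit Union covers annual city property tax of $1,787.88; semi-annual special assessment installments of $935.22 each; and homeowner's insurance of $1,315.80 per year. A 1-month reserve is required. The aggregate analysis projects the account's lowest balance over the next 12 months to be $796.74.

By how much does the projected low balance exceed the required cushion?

$382.23

City property tax = $1,787.88/yr
Special assessment = $935.22 × 2 = $1,870.44/yr
Homeowner's insurance = $1,315.80/yr
Total annual escrow = $1,787.88 + $1,870.44 + $1,315.80 = $4,974.12
Monthly escrow = $4,974.12 ÷ 12 = $414.51
Required cushion = 1 × $414.51 = $414.51
Excess over cushion: $796.74 − $414.51 = $382.23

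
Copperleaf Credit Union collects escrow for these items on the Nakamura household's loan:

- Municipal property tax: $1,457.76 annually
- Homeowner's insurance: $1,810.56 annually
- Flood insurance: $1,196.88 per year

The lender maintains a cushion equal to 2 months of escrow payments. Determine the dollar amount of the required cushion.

Municipal property tax: $1,457.76/yr
Homeowner's insurance: $1,810.56/yr
Flood insurance: $1,196.88/yr
Combined annual = $1,457.76 + $1,810.56 + $1,196.88 = $4,465.20
Monthly escrow = $4,465.20 / 12 = $372.10
Reserve = 2 × $372.10 = $744.20

$744.20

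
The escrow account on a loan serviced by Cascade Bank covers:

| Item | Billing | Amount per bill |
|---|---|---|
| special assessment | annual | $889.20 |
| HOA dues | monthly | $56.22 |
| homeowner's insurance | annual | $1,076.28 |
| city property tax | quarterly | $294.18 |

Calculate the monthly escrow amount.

$318.07

Special assessment — $889.20
HOA dues — $56.22 × 12 = $674.64
Homeowner's insurance — $1,076.28
City property tax — $294.18 × 4 = $1,176.72
Annual escrow total = $889.20 + $674.64 + $1,076.28 + $1,176.72 = $3,816.84
Base monthly escrow = $3,816.84 ÷ 12 = $318.07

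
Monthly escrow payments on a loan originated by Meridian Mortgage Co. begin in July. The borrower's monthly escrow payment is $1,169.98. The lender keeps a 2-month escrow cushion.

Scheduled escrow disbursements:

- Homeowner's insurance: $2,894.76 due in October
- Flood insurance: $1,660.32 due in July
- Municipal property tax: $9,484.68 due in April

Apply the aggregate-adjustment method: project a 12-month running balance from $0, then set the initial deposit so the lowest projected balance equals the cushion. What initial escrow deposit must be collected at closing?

Cushion = 2 × $1,169.98 = $2,339.96
Trial balance (start $0, +$1,169.98 each month, − disbursements):
  Jul: +$1,169.98 − $1,660.32 → -$490.34
  Aug: +$1,169.98 → $679.64
  Sep: +$1,169.98 → $1,849.62
  Oct: +$1,169.98 − $2,894.76 → $124.84
  Nov: +$1,169.98 → $1,294.82
  Dec: +$1,169.98 → $2,464.80
  Jan: +$1,169.98 → $3,634.78
  Feb: +$1,169.98 → $4,804.76
  Mar: +$1,169.98 → $5,974.74
  Apr: +$1,169.98 − $9,484.68 → -$2,339.96
  May: +$1,169.98 → -$1,169.98
  Jun: +$1,169.98 → $0.00
Lowest trial balance = -$2,339.96 (Apr)
Initial deposit = cushion − low point = $2,339.96 − (-$2,339.96) = $4,679.92

$4,679.92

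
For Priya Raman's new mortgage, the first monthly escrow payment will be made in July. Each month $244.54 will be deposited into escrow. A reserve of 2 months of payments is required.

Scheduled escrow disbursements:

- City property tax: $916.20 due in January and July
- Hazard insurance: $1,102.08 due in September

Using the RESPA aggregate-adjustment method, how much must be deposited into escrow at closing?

$1,773.74

Cushion = 2 × $244.54 = $489.08
Trial balance (start $0, +$244.54 each month, − disbursements):
  Jul: +$244.54 − $916.20 → -$671.66
  Aug: +$244.54 → -$427.12
  Sep: +$244.54 − $1,102.08 → -$1,284.66
  Oct: +$244.54 → -$1,040.12
  Nov: +$244.54 → -$795.58
  Dec: +$244.54 → -$551.04
  Jan: +$244.54 − $916.20 → -$1,222.70
  Feb: +$244.54 → -$978.16
  Mar: +$244.54 → -$733.62
  Apr: +$244.54 → -$489.08
  May: +$244.54 → -$244.54
  Jun: +$244.54 → $0.00
Lowest trial balance = -$1,284.66 (Sep)
Initial deposit = cushion − low point = $489.08 − (-$1,284.66) = $1,773.74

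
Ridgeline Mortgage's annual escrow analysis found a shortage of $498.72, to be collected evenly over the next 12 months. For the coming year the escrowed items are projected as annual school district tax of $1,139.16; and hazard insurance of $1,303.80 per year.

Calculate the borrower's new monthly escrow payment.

$245.14

School district tax = $1,139.16 per year
Hazard insurance = $1,303.80 per year
Total per year = $2,442.96
Monthly = $2,442.96 / 12 = $203.58
Shortage spread = $498.72 ÷ 12 = $41.56/mo
New monthly escrow = $203.58 + $41.56 = $245.14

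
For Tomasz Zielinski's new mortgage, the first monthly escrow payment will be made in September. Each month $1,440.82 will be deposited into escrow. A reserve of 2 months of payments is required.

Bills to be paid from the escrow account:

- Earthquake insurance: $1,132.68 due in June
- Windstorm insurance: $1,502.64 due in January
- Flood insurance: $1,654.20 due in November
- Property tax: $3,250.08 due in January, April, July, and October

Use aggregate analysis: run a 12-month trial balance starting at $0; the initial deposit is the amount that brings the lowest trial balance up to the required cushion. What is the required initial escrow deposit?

Cushion = 2 × $1,440.82 = $2,881.64
Trial balance (start $0, +$1,440.82 each month, − disbursements):
  Sep: +$1,440.82 → $1,440.82
  Oct: +$1,440.82 − $3,250.08 → -$368.44
  Nov: +$1,440.82 − $1,654.20 → -$581.82
  Dec: +$1,440.82 → $859.00
  Jan: +$1,440.82 − $4,752.72 → -$2,452.90
  Feb: +$1,440.82 → -$1,012.08
  Mar: +$1,440.82 → $428.74
  Apr: +$1,440.82 − $3,250.08 → -$1,380.52
  May: +$1,440.82 → $60.30
  Jun: +$1,440.82 − $1,132.68 → $368.44
  Jul: +$1,440.82 − $3,250.08 → -$1,440.82
  Aug: +$1,440.82 → $0.00
Lowest trial balance = -$2,452.90 (Jan)
Initial deposit = cushion − low point = $2,881.64 − (-$2,452.90) = $5,334.54

$5,334.54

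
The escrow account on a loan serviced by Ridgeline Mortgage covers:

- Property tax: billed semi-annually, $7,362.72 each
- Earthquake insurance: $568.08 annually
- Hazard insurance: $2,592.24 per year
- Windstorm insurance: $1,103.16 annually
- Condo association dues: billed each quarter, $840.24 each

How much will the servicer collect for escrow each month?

$1,862.49

Property tax = $7,362.72 × 2 = $14,725.44
Earthquake insurance = $568.08
Hazard insurance = $2,592.24
Windstorm insurance = $1,103.16
Condo association dues = $840.24 × 4 = $3,360.96
Annual escrow total = $14,725.44 + $568.08 + $2,592.24 + $1,103.16 + $3,360.96 = $22,349.88
Per month = $22,349.88 ÷ 12 = $1,862.49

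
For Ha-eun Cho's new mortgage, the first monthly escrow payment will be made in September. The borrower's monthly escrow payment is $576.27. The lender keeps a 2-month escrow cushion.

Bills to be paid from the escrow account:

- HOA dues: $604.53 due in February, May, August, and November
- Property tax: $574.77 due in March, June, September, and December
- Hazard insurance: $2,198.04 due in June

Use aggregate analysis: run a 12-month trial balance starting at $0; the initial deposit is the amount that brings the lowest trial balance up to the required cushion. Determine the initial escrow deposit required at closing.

$1,700.55

Cushion = 2 × $576.27 = $1,152.54
Trial balance (start $0, +$576.27 each month, − disbursements):
  Sep: +$576.27 − $574.77 → $1.50
  Oct: +$576.27 → $577.77
  Nov: +$576.27 − $604.53 → $549.51
  Dec: +$576.27 − $574.77 → $551.01
  Jan: +$576.27 → $1,127.28
  Feb: +$576.27 − $604.53 → $1,099.02
  Mar: +$576.27 − $574.77 → $1,100.52
  Apr: +$576.27 → $1,676.79
  May: +$576.27 − $604.53 → $1,648.53
  Jun: +$576.27 − $2,772.81 → -$548.01
  Jul: +$576.27 → $28.26
  Aug: +$576.27 − $604.53 → $0.00
Lowest trial balance = -$548.01 (Jun)
Initial deposit = cushion − low point = $1,152.54 − (-$548.01) = $1,700.55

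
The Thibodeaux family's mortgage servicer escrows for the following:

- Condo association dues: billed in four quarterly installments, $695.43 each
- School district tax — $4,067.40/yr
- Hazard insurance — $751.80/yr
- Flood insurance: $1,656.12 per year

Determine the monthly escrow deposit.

$771.42

Condo association dues = $695.43 × 4 = $2,781.72 per year
School district tax = $4,067.40 per year
Hazard insurance = $751.80 per year
Flood insurance = $1,656.12 per year
Combined annual = $9,257.04
Base monthly escrow = $9,257.04 / 12 = $771.42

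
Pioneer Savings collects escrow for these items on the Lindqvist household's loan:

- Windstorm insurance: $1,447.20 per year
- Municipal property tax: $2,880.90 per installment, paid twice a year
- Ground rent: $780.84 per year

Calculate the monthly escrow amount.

Windstorm insurance = $1,447.20 annually
Municipal property tax = $2,880.90 × 2 = $5,761.80 annually
Ground rent = $780.84 annually
Total per year = $1,447.20 + $5,761.80 + $780.84 = $7,989.84
Per month = $7,989.84 ÷ 12 = $665.82

$665.82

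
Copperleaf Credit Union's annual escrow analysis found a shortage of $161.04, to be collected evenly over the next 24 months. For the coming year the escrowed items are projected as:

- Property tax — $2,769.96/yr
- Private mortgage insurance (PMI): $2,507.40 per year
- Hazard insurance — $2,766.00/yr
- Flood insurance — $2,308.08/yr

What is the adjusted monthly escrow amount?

Property tax — $2,769.96
Private mortgage insurance (PMI) — $2,507.40
Hazard insurance — $2,766.00
Flood insurance — $2,308.08
Annual escrow total = $10,351.44
Monthly = $10,351.44 / 12 = $862.62
Shortage spread = $161.04 ÷ 24 = $6.71/mo
Adjusted monthly = $862.62 + $6.71 = $869.33

$869.33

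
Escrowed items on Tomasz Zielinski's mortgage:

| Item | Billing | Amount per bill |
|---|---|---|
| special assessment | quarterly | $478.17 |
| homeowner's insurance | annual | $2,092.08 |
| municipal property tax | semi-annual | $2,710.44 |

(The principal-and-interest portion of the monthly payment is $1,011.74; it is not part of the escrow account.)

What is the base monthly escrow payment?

$785.47

Special assessment: $478.17 × 4 = $1,912.68 annually
Homeowner's insurance: $2,092.08 annually
Municipal property tax: $2,710.44 × 2 = $5,420.88 annually
Total per year = $1,912.68 + $2,092.08 + $5,420.88 = $9,425.64
Per month = $9,425.64 / 12 = $785.47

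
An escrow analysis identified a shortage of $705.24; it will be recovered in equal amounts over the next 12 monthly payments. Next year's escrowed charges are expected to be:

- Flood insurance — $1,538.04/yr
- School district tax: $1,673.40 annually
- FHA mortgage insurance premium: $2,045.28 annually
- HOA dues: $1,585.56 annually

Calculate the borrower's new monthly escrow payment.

Flood insurance: $1,538.04 per year
School district tax: $1,673.40 per year
FHA mortgage insurance premium: $2,045.28 per year
HOA dues: $1,585.56 per year
Yearly total = $1,538.04 + $1,673.40 + $2,045.28 + $1,585.56 = $6,842.28
Base monthly escrow = $6,842.28 / 12 = $570.19
Shortage per month = $705.24 / 12 = $58.77
New monthly escrow = $570.19 + $58.77 = $628.96

$628.96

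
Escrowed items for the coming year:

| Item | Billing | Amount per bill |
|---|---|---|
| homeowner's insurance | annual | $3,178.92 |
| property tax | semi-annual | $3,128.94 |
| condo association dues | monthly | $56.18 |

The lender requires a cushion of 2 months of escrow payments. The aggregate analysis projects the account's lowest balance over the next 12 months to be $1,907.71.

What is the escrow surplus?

$222.55

Homeowner's insurance: $3,178.92 annually
Property tax: $3,128.94 × 2 = $6,257.88 annually
Condo association dues: $56.18 × 12 = $674.16 annually
Total annual escrow = $3,178.92 + $6,257.88 + $674.16 = $10,110.96
Monthly = $10,110.96 / 12 = $842.58
Required cushion = 2 × $842.58 = $1,685.16
Excess over cushion: $1,907.71 − $1,685.16 = $222.55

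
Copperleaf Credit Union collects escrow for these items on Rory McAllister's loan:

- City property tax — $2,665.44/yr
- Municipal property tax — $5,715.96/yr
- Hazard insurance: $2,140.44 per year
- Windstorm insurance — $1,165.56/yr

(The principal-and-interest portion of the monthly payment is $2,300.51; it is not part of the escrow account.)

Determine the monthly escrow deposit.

City property tax: $2,665.44
Municipal property tax: $5,715.96
Hazard insurance: $2,140.44
Windstorm insurance: $1,165.56
Total per year = $2,665.44 + $5,715.96 + $2,140.44 + $1,165.56 = $11,687.40
Per month = $11,687.40 / 12 = $973.95

$973.95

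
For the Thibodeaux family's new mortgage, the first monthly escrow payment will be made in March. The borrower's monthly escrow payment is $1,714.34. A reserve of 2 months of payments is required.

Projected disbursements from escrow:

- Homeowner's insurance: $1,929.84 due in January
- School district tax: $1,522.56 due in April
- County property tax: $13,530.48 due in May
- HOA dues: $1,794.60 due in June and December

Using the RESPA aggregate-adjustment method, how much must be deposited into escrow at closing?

Cushion = 2 × $1,714.34 = $3,428.68
Trial balance (start $0, +$1,714.34 each month, − disbursements):
  Mar: +$1,714.34 → $1,714.34
  Apr: +$1,714.34 − $1,522.56 → $1,906.12
  May: +$1,714.34 − $13,530.48 → -$9,910.02
  Jun: +$1,714.34 − $1,794.60 → -$9,990.28
  Jul: +$1,714.34 → -$8,275.94
  Aug: +$1,714.34 → -$6,561.60
  Sep: +$1,714.34 → -$4,847.26
  Oct: +$1,714.34 → -$3,132.92
  Nov: +$1,714.34 → -$1,418.58
  Dec: +$1,714.34 − $1,794.60 → -$1,498.84
  Jan: +$1,714.34 − $1,929.84 → -$1,714.34
  Feb: +$1,714.34 → $0.00
Lowest trial balance = -$9,990.28 (Jun)
Initial deposit = cushion − low point = $3,428.68 − (-$9,990.28) = $13,418.96

$13,418.96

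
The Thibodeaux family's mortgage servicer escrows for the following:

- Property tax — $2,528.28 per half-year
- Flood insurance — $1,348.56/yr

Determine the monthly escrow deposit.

$533.76

Property tax: $2,528.28 × 2 = $5,056.56 per year
Flood insurance: $1,348.56 per year
Total annual escrow = $5,056.56 + $1,348.56 = $6,405.12
Per month = $6,405.12 ÷ 12 = $533.76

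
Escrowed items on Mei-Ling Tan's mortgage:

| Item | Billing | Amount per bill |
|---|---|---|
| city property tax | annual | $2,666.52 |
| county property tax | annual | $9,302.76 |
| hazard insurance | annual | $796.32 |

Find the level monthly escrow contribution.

$1,063.80

City property tax — $2,666.52 per year
County property tax — $9,302.76 per year
Hazard insurance — $796.32 per year
Total per year = $12,765.60
Per month = $12,765.60 ÷ 12 = $1,063.80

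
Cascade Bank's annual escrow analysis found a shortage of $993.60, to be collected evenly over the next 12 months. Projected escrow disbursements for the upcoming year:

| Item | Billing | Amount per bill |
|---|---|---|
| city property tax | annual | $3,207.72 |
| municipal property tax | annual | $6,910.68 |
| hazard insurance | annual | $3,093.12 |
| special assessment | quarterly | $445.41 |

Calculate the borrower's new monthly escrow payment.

$1,332.23

City property tax: $3,207.72 per year
Municipal property tax: $6,910.68 per year
Hazard insurance: $3,093.12 per year
Special assessment: $445.41 × 4 = $1,781.64 per year
Annual escrow total = $3,207.72 + $6,910.68 + $3,093.12 + $1,781.64 = $14,993.16
Per month = $14,993.16 / 12 = $1,249.43
Shortage per month = $993.60 / 12 = $82.80
New monthly escrow = $1,249.43 + $82.80 = $1,332.23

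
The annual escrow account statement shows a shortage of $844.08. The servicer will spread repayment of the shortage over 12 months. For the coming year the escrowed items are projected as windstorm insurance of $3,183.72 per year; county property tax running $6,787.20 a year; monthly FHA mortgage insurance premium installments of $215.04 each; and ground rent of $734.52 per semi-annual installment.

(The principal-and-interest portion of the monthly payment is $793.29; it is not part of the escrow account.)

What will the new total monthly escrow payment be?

$1,238.71

Windstorm insurance — $3,183.72
County property tax — $6,787.20
FHA mortgage insurance premium — $215.04 × 12 = $2,580.48
Ground rent — $734.52 × 2 = $1,469.04
Total per year = $3,183.72 + $6,787.20 + $2,580.48 + $1,469.04 = $14,020.44
Per month = $14,020.44 ÷ 12 = $1,168.37
Monthly shortage recovery: $844.08 ÷ 12 = $70.34
Adjusted monthly = $1,168.37 + $70.34 = $1,238.71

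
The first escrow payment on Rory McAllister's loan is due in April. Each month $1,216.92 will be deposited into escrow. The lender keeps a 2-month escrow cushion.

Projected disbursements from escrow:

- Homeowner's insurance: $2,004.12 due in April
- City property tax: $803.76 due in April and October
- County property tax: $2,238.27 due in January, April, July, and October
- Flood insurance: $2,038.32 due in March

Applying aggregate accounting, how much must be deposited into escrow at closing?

$6,263.07

Cushion = 2 × $1,216.92 = $2,433.84
Trial balance (start $0, +$1,216.92 each month, − disbursements):
  Apr: +$1,216.92 − $5,046.15 → -$3,829.23
  May: +$1,216.92 → -$2,612.31
  Jun: +$1,216.92 → -$1,395.39
  Jul: +$1,216.92 − $2,238.27 → -$2,416.74
  Aug: +$1,216.92 → -$1,199.82
  Sep: +$1,216.92 → $17.10
  Oct: +$1,216.92 − $3,042.03 → -$1,808.01
  Nov: +$1,216.92 → -$591.09
  Dec: +$1,216.92 → $625.83
  Jan: +$1,216.92 − $2,238.27 → -$395.52
  Feb: +$1,216.92 → $821.40
  Mar: +$1,216.92 − $2,038.32 → $0.00
Lowest trial balance = -$3,829.23 (Apr)
Initial deposit = cushion − low point = $2,433.84 − (-$3,829.23) = $6,263.07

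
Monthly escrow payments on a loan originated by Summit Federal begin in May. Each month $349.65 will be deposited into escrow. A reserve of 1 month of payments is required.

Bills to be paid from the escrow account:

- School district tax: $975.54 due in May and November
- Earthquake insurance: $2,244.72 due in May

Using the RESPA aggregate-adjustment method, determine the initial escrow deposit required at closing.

$3,220.26

Cushion = 1 × $349.65 = $349.65
Trial balance (start $0, +$349.65 each month, − disbursements):
  May: +$349.65 − $3,220.26 → -$2,870.61
  Jun: +$349.65 → -$2,520.96
  Jul: +$349.65 → -$2,171.31
  Aug: +$349.65 → -$1,821.66
  Sep: +$349.65 → -$1,472.01
  Oct: +$349.65 → -$1,122.36
  Nov: +$349.65 − $975.54 → -$1,748.25
  Dec: +$349.65 → -$1,398.60
  Jan: +$349.65 → -$1,048.95
  Feb: +$349.65 → -$699.30
  Mar: +$349.65 → -$349.65
  Apr: +$349.65 → $0.00
Lowest trial balance = -$2,870.61 (May)
Initial deposit = cushion − low point = $349.65 − (-$2,870.61) = $3,220.26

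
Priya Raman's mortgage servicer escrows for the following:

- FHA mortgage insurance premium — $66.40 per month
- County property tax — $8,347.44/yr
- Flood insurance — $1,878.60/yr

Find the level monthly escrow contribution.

$918.57

FHA mortgage insurance premium = $66.40 × 12 = $796.80
County property tax = $8,347.44
Flood insurance = $1,878.60
Total per year = $11,022.84
Per month = $11,022.84 / 12 = $918.57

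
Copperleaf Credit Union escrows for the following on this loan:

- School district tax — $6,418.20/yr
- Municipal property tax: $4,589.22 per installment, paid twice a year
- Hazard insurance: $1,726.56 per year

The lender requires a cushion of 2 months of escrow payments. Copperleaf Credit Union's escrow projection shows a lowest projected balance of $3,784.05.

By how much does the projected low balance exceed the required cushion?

$896.85

School district tax — $6,418.20 per year
Municipal property tax — $4,589.22 × 2 = $9,178.44 per year
Hazard insurance — $1,726.56 per year
Total annual escrow = $6,418.20 + $9,178.44 + $1,726.56 = $17,323.20
Monthly = $17,323.20 / 12 = $1,443.60
Required reserve = 2 × $1,443.60 = $2,887.20
Excess over cushion: $3,784.05 − $2,887.20 = $896.85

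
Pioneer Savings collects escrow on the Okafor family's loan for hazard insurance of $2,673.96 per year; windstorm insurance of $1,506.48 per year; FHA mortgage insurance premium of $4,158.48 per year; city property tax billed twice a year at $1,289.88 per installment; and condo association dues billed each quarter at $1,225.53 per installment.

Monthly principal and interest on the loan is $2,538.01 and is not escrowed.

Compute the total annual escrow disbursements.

Hazard insurance = $2,673.96/yr
Windstorm insurance = $1,506.48/yr
FHA mortgage insurance premium = $4,158.48/yr
City property tax = $1,289.88 × 2 = $2,579.76/yr
Condo association dues = $1,225.53 × 4 = $4,902.12/yr
Yearly total = $15,820.80

$15,820.80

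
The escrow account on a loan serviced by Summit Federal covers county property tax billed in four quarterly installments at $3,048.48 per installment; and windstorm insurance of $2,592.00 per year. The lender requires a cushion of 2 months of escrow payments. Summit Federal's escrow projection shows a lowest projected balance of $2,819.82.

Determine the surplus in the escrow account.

$355.50

County property tax = $3,048.48 × 4 = $12,193.92 per year
Windstorm insurance = $2,592.00 per year
Total annual escrow = $12,193.92 + $2,592.00 = $14,785.92
Monthly = $14,785.92 / 12 = $1,232.16
Cushion = 2 × $1,232.16 = $2,464.32
Surplus = $2,819.82 − $2,464.32 = $355.50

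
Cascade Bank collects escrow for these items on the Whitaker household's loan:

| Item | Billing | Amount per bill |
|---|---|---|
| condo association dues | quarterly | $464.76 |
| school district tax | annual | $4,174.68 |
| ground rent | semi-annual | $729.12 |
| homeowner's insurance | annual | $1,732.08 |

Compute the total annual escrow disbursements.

$9,224.04

Condo association dues: $464.76 × 4 = $1,859.04 per year
School district tax: $4,174.68 per year
Ground rent: $729.12 × 2 = $1,458.24 per year
Homeowner's insurance: $1,732.08 per year
Combined annual = $1,859.04 + $4,174.68 + $1,458.24 + $1,732.08 = $9,224.04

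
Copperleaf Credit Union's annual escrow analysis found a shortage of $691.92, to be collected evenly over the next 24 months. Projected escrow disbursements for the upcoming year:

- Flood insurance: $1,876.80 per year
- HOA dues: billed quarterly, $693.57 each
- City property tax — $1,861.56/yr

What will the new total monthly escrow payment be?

$571.55

Flood insurance = $1,876.80 per year
HOA dues = $693.57 × 4 = $2,774.28 per year
City property tax = $1,861.56 per year
Annual escrow total = $6,512.64
Monthly = $6,512.64 / 12 = $542.72
Shortage spread = $691.92 ÷ 24 = $28.83/mo
New monthly escrow = $542.72 + $28.83 = $571.55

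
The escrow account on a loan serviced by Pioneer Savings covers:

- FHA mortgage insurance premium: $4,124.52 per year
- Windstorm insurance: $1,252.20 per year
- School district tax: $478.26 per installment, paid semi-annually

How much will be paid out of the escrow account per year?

FHA mortgage insurance premium: $4,124.52
Windstorm insurance: $1,252.20
School district tax: $478.26 × 2 = $956.52
Annual escrow total = $4,124.52 + $1,252.20 + $956.52 = $6,333.24

$6,333.24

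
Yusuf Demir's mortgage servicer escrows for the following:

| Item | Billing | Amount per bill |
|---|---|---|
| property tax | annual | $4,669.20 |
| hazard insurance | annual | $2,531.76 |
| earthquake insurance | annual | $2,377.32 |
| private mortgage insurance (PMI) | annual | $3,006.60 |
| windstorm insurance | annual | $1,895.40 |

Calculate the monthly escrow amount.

Property tax = $4,669.20 annually
Hazard insurance = $2,531.76 annually
Earthquake insurance = $2,377.32 annually
Private mortgage insurance (PMI) = $3,006.60 annually
Windstorm insurance = $1,895.40 annually
Yearly total = $4,669.20 + $2,531.76 + $2,377.32 + $3,006.60 + $1,895.40 = $14,480.28
Base monthly escrow = $14,480.28 ÷ 12 = $1,206.69

$1,206.69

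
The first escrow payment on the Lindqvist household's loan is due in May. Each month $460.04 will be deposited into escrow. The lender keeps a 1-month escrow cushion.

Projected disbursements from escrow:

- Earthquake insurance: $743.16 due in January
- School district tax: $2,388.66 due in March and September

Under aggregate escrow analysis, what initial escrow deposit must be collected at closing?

Cushion = 1 × $460.04 = $460.04
Trial balance (start $0, +$460.04 each month, − disbursements):
  May: +$460.04 → $460.04
  Jun: +$460.04 → $920.08
  Jul: +$460.04 → $1,380.12
  Aug: +$460.04 → $1,840.16
  Sep: +$460.04 − $2,388.66 → -$88.46
  Oct: +$460.04 → $371.58
  Nov: +$460.04 → $831.62
  Dec: +$460.04 → $1,291.66
  Jan: +$460.04 − $743.16 → $1,008.54
  Feb: +$460.04 → $1,468.58
  Mar: +$460.04 − $2,388.66 → -$460.04
  Apr: +$460.04 → $0.00
Lowest trial balance = -$460.04 (Mar)
Initial deposit = cushion − low point = $460.04 − (-$460.04) = $920.08

$920.08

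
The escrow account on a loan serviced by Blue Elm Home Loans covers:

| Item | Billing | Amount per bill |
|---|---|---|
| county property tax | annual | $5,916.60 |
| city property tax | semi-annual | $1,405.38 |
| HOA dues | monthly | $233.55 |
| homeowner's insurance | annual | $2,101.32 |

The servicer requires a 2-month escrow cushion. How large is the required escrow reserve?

$2,271.88

County property tax — $5,916.60 annually
City property tax — $1,405.38 × 2 = $2,810.76 annually
HOA dues — $233.55 × 12 = $2,802.60 annually
Homeowner's insurance — $2,101.32 annually
Yearly total = $5,916.60 + $2,810.76 + $2,802.60 + $2,101.32 = $13,631.28
Monthly = $13,631.28 / 12 = $1,135.94
Cushion = 2 × $1,135.94 = $2,271.88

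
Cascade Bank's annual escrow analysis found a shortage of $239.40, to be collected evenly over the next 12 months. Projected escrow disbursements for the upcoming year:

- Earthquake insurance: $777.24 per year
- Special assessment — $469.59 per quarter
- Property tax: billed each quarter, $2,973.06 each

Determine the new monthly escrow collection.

$1,232.27

Earthquake insurance: $777.24/yr
Special assessment: $469.59 × 4 = $1,878.36/yr
Property tax: $2,973.06 × 4 = $11,892.24/yr
Yearly total = $777.24 + $1,878.36 + $11,892.24 = $14,547.84
Monthly = $14,547.84 ÷ 12 = $1,212.32
Shortage spread = $239.40 / 12 = $19.95/mo
Adjusted monthly = $1,212.32 + $19.95 = $1,232.27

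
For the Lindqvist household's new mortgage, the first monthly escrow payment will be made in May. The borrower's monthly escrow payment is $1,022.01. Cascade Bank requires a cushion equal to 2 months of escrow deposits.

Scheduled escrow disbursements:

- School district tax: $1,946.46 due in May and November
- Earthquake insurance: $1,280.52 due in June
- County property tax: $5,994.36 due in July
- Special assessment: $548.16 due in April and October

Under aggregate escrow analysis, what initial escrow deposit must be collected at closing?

Cushion = 2 × $1,022.01 = $2,044.02
Trial balance (start $0, +$1,022.01 each month, − disbursements):
  May: +$1,022.01 − $1,946.46 → -$924.45
  Jun: +$1,022.01 − $1,280.52 → -$1,182.96
  Jul: +$1,022.01 − $5,994.36 → -$6,155.31
  Aug: +$1,022.01 → -$5,133.30
  Sep: +$1,022.01 → -$4,111.29
  Oct: +$1,022.01 − $548.16 → -$3,637.44
  Nov: +$1,022.01 − $1,946.46 → -$4,561.89
  Dec: +$1,022.01 → -$3,539.88
  Jan: +$1,022.01 → -$2,517.87
  Feb: +$1,022.01 → -$1,495.86
  Mar: +$1,022.01 → -$473.85
  Apr: +$1,022.01 − $548.16 → $0.00
Lowest trial balance = -$6,155.31 (Jul)
Initial deposit = cushion − low point = $2,044.02 − (-$6,155.31) = $8,199.33

$8,199.33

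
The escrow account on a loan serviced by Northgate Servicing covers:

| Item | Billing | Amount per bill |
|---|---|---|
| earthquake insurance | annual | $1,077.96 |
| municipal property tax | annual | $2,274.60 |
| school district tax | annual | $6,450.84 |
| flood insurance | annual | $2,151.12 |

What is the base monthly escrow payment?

Earthquake insurance = $1,077.96 annually
Municipal property tax = $2,274.60 annually
School district tax = $6,450.84 annually
Flood insurance = $2,151.12 annually
Combined annual = $1,077.96 + $2,274.60 + $6,450.84 + $2,151.12 = $11,954.52
Monthly escrow = $11,954.52 ÷ 12 = $996.21

$996.21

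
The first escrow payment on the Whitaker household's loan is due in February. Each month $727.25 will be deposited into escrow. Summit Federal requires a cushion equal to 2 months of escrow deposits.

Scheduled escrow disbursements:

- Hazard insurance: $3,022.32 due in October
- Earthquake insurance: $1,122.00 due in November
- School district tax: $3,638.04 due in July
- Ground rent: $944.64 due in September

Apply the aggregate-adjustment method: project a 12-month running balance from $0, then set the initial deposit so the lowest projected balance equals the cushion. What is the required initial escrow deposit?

Cushion = 2 × $727.25 = $1,454.50
Trial balance (start $0, +$727.25 each month, − disbursements):
  Feb: +$727.25 → $727.25
  Mar: +$727.25 → $1,454.50
  Apr: +$727.25 → $2,181.75
  May: +$727.25 → $2,909.00
  Jun: +$727.25 → $3,636.25
  Jul: +$727.25 − $3,638.04 → $725.46
  Aug: +$727.25 → $1,452.71
  Sep: +$727.25 − $944.64 → $1,235.32
  Oct: +$727.25 − $3,022.32 → -$1,059.75
  Nov: +$727.25 − $1,122.00 → -$1,454.50
  Dec: +$727.25 → -$727.25
  Jan: +$727.25 → $0.00
Lowest trial balance = -$1,454.50 (Nov)
Initial deposit = cushion − low point = $1,454.50 − (-$1,454.50) = $2,909.00

$2,909.00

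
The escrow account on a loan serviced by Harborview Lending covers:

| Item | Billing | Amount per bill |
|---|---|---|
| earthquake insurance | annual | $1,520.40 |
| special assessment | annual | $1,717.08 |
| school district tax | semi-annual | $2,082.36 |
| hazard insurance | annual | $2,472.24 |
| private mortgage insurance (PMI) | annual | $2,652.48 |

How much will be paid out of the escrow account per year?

$12,526.92

Earthquake insurance — $1,520.40 per year
Special assessment — $1,717.08 per year
School district tax — $2,082.36 × 2 = $4,164.72 per year
Hazard insurance — $2,472.24 per year
Private mortgage insurance (PMI) — $2,652.48 per year
Annual escrow total = $1,520.40 + $1,717.08 + $4,164.72 + $2,472.24 + $2,652.48 = $12,526.92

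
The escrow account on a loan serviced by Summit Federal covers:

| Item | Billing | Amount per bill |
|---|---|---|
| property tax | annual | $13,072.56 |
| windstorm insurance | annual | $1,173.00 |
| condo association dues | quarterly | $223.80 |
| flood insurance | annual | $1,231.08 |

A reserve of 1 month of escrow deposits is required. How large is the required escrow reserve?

$1,364.32

Property tax — $13,072.56
Windstorm insurance — $1,173.00
Condo association dues — $223.80 × 4 = $895.20
Flood insurance — $1,231.08
Total annual escrow = $16,371.84
Per month = $16,371.84 ÷ 12 = $1,364.32
Required cushion = 1 × $1,364.32 = $1,364.32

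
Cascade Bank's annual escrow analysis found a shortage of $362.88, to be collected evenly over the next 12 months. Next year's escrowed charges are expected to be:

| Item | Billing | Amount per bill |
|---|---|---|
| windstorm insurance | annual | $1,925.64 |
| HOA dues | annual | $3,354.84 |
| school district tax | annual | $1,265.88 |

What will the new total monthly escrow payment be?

$575.77

Windstorm insurance: $1,925.64
HOA dues: $3,354.84
School district tax: $1,265.88
Total annual escrow = $1,925.64 + $3,354.84 + $1,265.88 = $6,546.36
Per month = $6,546.36 ÷ 12 = $545.53
Shortage per month = $362.88 ÷ 12 = $30.24
New monthly escrow = $545.53 + $30.24 = $575.77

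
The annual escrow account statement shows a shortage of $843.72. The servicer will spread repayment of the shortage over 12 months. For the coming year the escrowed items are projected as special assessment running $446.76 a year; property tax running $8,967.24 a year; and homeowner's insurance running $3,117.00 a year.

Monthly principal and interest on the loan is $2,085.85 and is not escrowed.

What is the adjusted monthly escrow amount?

$1,114.56

Special assessment: $446.76 annually
Property tax: $8,967.24 annually
Homeowner's insurance: $3,117.00 annually
Combined annual = $12,531.00
Monthly escrow = $12,531.00 / 12 = $1,044.25
Shortage spread = $843.72 ÷ 12 = $70.31/mo
Adjusted monthly = $1,044.25 + $70.31 = $1,114.56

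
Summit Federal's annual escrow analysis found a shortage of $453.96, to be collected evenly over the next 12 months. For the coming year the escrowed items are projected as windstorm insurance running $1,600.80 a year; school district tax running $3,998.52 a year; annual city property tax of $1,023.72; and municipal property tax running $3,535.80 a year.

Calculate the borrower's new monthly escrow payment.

Windstorm insurance — $1,600.80 per year
School district tax — $3,998.52 per year
City property tax — $1,023.72 per year
Municipal property tax — $3,535.80 per year
Annual escrow total = $1,600.80 + $3,998.52 + $1,023.72 + $3,535.80 = $10,158.84
Monthly escrow = $10,158.84 ÷ 12 = $846.57
Shortage per month = $453.96 ÷ 12 = $37.83
New monthly escrow = $846.57 + $37.83 = $884.40

$884.40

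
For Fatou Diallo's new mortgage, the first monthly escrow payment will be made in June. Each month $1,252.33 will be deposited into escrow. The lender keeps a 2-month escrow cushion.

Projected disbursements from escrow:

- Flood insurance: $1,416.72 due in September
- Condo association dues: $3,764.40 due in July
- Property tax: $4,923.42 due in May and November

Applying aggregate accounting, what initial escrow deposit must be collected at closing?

$5,095.22

Cushion = 2 × $1,252.33 = $2,504.66
Trial balance (start $0, +$1,252.33 each month, − disbursements):
  Jun: +$1,252.33 → $1,252.33
  Jul: +$1,252.33 − $3,764.40 → -$1,259.74
  Aug: +$1,252.33 → -$7.41
  Sep: +$1,252.33 − $1,416.72 → -$171.80
  Oct: +$1,252.33 → $1,080.53
  Nov: +$1,252.33 − $4,923.42 → -$2,590.56
  Dec: +$1,252.33 → -$1,338.23
  Jan: +$1,252.33 → -$85.90
  Feb: +$1,252.33 → $1,166.43
  Mar: +$1,252.33 → $2,418.76
  Apr: +$1,252.33 → $3,671.09
  May: +$1,252.33 − $4,923.42 → $0.00
Lowest trial balance = -$2,590.56 (Nov)
Initial deposit = cushion − low point = $2,504.66 − (-$2,590.56) = $5,095.22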